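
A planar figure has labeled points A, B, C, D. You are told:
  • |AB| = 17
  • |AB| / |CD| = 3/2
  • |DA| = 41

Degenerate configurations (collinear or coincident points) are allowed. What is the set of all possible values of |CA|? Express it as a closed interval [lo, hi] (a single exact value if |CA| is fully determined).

|AB| ∈ {17}
|AD| ∈ {41}
|CD| ∈ {34/3}
|BD| ∈ [24, 58]
|AC| ∈ [89/3, 157/3]
|BC| ∈ [38/3, 208/3]

|CA| ∈ [89/3, 157/3]  (≈ [29.6667, 52.3333])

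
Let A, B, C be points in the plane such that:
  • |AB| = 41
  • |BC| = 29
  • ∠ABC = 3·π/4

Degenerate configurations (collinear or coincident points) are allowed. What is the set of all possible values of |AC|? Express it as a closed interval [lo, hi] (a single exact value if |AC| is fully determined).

|AC| = √(1189·√(2) + 2522)  (≈ 64.8344)

|AB| ∈ {41}
|BC| ∈ {29}
|AC| ∈ {√(1189·√(2) + 2522)}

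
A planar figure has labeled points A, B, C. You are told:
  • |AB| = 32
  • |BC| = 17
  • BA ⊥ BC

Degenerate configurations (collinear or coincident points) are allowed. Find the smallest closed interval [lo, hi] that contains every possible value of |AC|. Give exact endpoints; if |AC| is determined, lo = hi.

|AC| = √(1313)  (≈ 36.2353)

|AB| ∈ {32}
|BC| ∈ {17}
|AC| ∈ {√(1313)}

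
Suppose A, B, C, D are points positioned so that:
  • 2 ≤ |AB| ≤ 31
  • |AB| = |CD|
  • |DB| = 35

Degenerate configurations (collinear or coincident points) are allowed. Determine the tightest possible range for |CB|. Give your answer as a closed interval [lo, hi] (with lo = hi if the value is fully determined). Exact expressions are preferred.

|CB| ∈ [4, 66]  (≈ [4.0000, 66.0000])

|AB| ∈ [2, 31]
|BD| ∈ {35}
|CD| ∈ [2, 31]
|AD| ∈ [4, 66]
|BC| ∈ [4, 66]
|AC| ∈ [0, 97]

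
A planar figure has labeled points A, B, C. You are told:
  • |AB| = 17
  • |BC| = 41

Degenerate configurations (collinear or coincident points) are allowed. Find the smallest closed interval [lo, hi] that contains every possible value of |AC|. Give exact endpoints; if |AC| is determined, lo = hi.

|AC| ∈ [24, 58]  (≈ [24.0000, 58.0000])

|AB| ∈ {17}
|BC| ∈ {41}
|AC| ∈ [24, 58]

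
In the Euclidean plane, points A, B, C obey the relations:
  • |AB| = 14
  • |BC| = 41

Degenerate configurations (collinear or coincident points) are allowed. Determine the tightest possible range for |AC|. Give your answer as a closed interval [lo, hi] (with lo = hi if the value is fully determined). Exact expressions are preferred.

|AB| ∈ {14}
|BC| ∈ {41}
|AC| ∈ [27, 55]

|AC| ∈ [27, 55]  (≈ [27.0000, 55.0000])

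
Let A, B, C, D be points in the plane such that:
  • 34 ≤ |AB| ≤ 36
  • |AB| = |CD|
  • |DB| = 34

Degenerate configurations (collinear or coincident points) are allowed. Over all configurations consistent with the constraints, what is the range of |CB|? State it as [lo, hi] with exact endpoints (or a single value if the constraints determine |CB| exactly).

|CB| ∈ [0, 70]  (≈ [0.0000, 70.0000])

|AB| ∈ [34, 36]
|BD| ∈ {34}
|CD| ∈ [34, 36]
|AD| ∈ [0, 70]
|BC| ∈ [0, 70]
|AC| ∈ [0, 106]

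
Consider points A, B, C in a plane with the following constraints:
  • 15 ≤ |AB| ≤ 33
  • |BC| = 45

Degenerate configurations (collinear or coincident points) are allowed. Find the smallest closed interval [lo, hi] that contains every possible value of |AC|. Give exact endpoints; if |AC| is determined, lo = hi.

|AB| ∈ [15, 33]
|BC| ∈ {45}
|AC| ∈ [12, 78]

|AC| ∈ [12, 78]  (≈ [12.0000, 78.0000])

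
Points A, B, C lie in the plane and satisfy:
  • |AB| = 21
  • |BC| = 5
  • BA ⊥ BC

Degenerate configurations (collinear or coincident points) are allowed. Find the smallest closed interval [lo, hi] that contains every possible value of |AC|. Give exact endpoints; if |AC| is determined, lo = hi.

|AB| ∈ {21}
|BC| ∈ {5}
|AC| ∈ {√(466)}

|AC| = √(466)  (≈ 21.5870)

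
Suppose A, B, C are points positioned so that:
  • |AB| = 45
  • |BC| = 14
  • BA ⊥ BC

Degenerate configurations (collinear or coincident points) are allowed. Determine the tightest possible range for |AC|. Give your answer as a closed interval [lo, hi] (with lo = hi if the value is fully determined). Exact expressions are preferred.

|AC| = √(2221)  (≈ 47.1275)

|AB| ∈ {45}
|BC| ∈ {14}
|AC| ∈ {√(2221)}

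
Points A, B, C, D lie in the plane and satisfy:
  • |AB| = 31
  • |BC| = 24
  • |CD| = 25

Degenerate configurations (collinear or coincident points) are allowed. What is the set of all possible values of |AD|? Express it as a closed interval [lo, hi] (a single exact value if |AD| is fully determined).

|AB| ∈ {31}
|BC| ∈ {24}
|CD| ∈ {25}
|AC| ∈ [7, 55]
|BD| ∈ [1, 49]
|AD| ∈ [0, 80]

|AD| ∈ [0, 80]  (≈ [0.0000, 80.0000])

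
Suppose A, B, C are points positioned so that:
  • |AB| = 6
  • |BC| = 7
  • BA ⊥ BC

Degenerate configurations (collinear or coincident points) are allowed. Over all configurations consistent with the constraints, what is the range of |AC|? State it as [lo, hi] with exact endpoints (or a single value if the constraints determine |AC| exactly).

|AC| = √(85)  (≈ 9.2195)

|AB| ∈ {6}
|BC| ∈ {7}
|AC| ∈ {√(85)}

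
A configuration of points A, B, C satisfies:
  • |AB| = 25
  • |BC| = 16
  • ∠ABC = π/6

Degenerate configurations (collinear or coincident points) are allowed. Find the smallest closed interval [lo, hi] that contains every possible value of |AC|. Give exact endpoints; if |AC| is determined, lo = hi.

|AC| = √(881 - 400·√(3))  (≈ 13.7179)

|AB| ∈ {25}
|BC| ∈ {16}
|AC| ∈ {√(881 - 400·√(3))}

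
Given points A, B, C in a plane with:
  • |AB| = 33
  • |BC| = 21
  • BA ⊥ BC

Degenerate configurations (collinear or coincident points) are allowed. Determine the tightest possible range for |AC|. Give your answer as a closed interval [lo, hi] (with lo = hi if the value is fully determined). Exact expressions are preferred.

|AC| = 3·√(170)  (≈ 39.1152)

|AB| ∈ {33}
|BC| ∈ {21}
|AC| ∈ {3·√(170)}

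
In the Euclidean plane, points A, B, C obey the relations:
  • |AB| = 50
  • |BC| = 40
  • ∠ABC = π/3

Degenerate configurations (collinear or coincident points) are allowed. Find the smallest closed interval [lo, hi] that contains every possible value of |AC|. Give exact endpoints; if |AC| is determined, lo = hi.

|AB| ∈ {50}
|BC| ∈ {40}
|AC| ∈ {10·√(21)}

|AC| = 10·√(21)  (≈ 45.8258)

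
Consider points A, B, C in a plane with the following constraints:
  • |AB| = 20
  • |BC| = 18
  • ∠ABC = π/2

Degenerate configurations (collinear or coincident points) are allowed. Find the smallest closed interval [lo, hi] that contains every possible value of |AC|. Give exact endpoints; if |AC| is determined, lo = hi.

|AC| = 2·√(181)  (≈ 26.9072)

|AB| ∈ {20}
|BC| ∈ {18}
|AC| ∈ {2·√(181)}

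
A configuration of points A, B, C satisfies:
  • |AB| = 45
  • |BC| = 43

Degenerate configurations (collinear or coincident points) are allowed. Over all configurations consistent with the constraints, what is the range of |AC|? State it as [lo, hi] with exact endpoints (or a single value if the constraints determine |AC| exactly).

|AC| ∈ [2, 88]  (≈ [2.0000, 88.0000])

|AB| ∈ {45}
|BC| ∈ {43}
|AC| ∈ [2, 88]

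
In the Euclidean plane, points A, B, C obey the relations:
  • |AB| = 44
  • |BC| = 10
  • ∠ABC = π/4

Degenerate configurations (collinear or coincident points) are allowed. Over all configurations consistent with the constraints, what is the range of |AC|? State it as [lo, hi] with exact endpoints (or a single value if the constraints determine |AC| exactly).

|AC| = 2·√(509 - 110·√(2))  (≈ 37.5998)

|AB| ∈ {44}
|BC| ∈ {10}
|AC| ∈ {2·√(509 - 110·√(2))}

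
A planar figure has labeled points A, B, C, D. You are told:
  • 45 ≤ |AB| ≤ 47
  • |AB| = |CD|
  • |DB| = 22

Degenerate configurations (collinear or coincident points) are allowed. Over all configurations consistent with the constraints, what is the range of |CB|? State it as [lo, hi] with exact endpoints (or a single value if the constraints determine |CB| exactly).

|CB| ∈ [23, 69]  (≈ [23.0000, 69.0000])

|AB| ∈ [45, 47]
|BD| ∈ {22}
|CD| ∈ [45, 47]
|AD| ∈ [23, 69]
|BC| ∈ [23, 69]
|AC| ∈ [0, 116]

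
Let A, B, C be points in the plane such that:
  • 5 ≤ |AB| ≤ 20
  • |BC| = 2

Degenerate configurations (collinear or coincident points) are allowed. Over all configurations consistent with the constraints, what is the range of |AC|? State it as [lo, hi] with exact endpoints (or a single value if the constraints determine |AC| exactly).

|AB| ∈ [5, 20]
|BC| ∈ {2}
|AC| ∈ [3, 22]

|AC| ∈ [3, 22]  (≈ [3.0000, 22.0000])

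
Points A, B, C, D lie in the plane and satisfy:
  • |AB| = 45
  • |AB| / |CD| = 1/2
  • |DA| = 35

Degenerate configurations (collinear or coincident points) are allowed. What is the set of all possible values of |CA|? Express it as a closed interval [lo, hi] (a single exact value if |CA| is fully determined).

|CA| ∈ [55, 125]  (≈ [55.0000, 125.0000])

|AB| ∈ {45}
|AD| ∈ {35}
|CD| ∈ {90}
|BD| ∈ [10, 80]
|AC| ∈ [55, 125]
|BC| ∈ [10, 170]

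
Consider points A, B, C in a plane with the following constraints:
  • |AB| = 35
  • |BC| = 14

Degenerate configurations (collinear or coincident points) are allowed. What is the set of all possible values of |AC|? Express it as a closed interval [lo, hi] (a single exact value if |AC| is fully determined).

|AC| ∈ [21, 49]  (≈ [21.0000, 49.0000])

|AB| ∈ {35}
|BC| ∈ {14}
|AC| ∈ [21, 49]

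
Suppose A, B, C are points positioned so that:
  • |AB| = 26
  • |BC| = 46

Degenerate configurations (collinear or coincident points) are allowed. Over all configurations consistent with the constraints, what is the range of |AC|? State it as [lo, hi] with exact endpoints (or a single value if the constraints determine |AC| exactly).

|AB| ∈ {26}
|BC| ∈ {46}
|AC| ∈ [20, 72]

|AC| ∈ [20, 72]  (≈ [20.0000, 72.0000])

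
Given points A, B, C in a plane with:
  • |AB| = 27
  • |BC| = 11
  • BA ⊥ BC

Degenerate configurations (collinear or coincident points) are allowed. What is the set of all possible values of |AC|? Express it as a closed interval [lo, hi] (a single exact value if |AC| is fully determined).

|AB| ∈ {27}
|BC| ∈ {11}
|AC| ∈ {5·√(34)}

|AC| = 5·√(34)  (≈ 29.1548)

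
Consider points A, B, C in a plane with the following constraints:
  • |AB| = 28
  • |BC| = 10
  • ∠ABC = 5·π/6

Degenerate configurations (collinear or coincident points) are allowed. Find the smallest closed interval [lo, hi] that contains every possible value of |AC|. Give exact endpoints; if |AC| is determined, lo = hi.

|AB| ∈ {28}
|BC| ∈ {10}
|AC| ∈ {2·√(70·√(3) + 221)}

|AC| = 2·√(70·√(3) + 221)  (≈ 36.9997)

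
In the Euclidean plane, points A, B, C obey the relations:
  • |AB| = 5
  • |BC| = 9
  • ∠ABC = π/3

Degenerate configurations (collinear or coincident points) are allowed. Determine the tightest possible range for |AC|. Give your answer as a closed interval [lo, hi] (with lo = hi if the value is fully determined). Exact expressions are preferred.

|AC| = √(61)  (≈ 7.8102)

|AB| ∈ {5}
|BC| ∈ {9}
|AC| ∈ {√(61)}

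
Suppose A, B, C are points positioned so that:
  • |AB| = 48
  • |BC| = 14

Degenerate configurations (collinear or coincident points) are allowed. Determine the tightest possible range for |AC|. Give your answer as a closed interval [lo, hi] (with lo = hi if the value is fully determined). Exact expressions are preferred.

|AB| ∈ {48}
|BC| ∈ {14}
|AC| ∈ [34, 62]

|AC| ∈ [34, 62]  (≈ [34.0000, 62.0000])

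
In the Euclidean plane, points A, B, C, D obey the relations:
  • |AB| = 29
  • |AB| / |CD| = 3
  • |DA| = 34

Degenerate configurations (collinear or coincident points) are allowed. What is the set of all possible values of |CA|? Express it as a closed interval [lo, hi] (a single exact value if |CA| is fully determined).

|AB| ∈ {29}
|AD| ∈ {34}
|CD| ∈ {29/3}
|BD| ∈ [5, 63]
|AC| ∈ [73/3, 131/3]
|BC| ∈ [0, 218/3]

|CA| ∈ [73/3, 131/3]  (≈ [24.3333, 43.6667])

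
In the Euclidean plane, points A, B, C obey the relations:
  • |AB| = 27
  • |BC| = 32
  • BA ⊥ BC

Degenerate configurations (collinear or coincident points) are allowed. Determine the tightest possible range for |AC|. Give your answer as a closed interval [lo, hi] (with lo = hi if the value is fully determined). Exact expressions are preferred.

|AC| = √(1753)  (≈ 41.8688)

|AB| ∈ {27}
|BC| ∈ {32}
|AC| ∈ {√(1753)}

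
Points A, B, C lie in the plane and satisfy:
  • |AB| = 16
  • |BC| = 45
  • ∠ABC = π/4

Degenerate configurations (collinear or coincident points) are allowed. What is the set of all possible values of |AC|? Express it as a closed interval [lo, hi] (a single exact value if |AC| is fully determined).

|AB| ∈ {16}
|BC| ∈ {45}
|AC| ∈ {√(2281 - 720·√(2))}

|AC| = √(2281 - 720·√(2))  (≈ 35.5354)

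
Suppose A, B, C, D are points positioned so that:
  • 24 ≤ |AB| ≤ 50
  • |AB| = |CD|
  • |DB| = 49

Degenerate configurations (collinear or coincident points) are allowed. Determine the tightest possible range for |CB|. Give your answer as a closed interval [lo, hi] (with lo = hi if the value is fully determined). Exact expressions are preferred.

|AB| ∈ [24, 50]
|BD| ∈ {49}
|CD| ∈ [24, 50]
|AD| ∈ [0, 99]
|BC| ∈ [0, 99]
|AC| ∈ [0, 149]

|CB| ∈ [0, 99]  (≈ [0.0000, 99.0000])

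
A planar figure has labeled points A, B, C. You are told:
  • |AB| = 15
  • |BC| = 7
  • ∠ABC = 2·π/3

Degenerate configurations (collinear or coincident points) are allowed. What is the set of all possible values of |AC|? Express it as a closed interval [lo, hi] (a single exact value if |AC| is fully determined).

|AB| ∈ {15}
|BC| ∈ {7}
|AC| ∈ {√(379)}

|AC| = √(379)  (≈ 19.4679)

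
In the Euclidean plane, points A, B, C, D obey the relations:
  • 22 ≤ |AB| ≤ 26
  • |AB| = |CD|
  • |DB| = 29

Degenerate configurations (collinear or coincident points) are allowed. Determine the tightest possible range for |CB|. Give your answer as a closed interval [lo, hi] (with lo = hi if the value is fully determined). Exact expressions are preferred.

|CB| ∈ [3, 55]  (≈ [3.0000, 55.0000])

|AB| ∈ [22, 26]
|BD| ∈ {29}
|CD| ∈ [22, 26]
|AD| ∈ [3, 55]
|BC| ∈ [3, 55]
|AC| ∈ [0, 81]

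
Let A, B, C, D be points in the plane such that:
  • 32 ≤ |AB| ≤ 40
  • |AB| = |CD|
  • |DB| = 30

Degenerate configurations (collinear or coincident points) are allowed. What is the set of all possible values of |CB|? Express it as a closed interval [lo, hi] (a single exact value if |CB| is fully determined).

|AB| ∈ [32, 40]
|BD| ∈ {30}
|CD| ∈ [32, 40]
|AD| ∈ [2, 70]
|BC| ∈ [2, 70]
|AC| ∈ [0, 110]

|CB| ∈ [2, 70]  (≈ [2.0000, 70.0000])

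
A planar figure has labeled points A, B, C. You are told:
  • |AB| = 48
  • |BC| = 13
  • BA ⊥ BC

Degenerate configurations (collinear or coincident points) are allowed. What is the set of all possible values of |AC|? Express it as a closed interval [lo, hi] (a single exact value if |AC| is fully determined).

|AB| ∈ {48}
|BC| ∈ {13}
|AC| ∈ {√(2473)}

|AC| = √(2473)  (≈ 49.7293)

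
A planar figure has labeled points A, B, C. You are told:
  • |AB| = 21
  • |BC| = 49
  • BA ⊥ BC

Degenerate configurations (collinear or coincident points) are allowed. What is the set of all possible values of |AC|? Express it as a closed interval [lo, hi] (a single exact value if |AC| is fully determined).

|AC| = 7·√(58)  (≈ 53.3104)

|AB| ∈ {21}
|BC| ∈ {49}
|AC| ∈ {7·√(58)}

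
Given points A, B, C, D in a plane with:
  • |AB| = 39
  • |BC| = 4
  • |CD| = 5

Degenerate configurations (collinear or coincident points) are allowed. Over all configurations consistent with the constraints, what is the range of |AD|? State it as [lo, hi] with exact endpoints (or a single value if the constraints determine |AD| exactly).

|AB| ∈ {39}
|BC| ∈ {4}
|CD| ∈ {5}
|AC| ∈ [35, 43]
|BD| ∈ [1, 9]
|AD| ∈ [30, 48]

|AD| ∈ [30, 48]  (≈ [30.0000, 48.0000])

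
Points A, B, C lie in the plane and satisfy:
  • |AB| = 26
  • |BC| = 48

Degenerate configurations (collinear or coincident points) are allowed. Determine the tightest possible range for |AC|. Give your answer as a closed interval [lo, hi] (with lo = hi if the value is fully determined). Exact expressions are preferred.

|AB| ∈ {26}
|BC| ∈ {48}
|AC| ∈ [22, 74]

|AC| ∈ [22, 74]  (≈ [22.0000, 74.0000])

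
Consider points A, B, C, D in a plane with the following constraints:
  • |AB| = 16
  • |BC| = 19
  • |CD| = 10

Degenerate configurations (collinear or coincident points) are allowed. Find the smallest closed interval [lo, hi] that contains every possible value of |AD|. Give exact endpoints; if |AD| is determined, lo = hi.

|AD| ∈ [0, 45]  (≈ [0.0000, 45.0000])

|AB| ∈ {16}
|BC| ∈ {19}
|CD| ∈ {10}
|AC| ∈ [3, 35]
|BD| ∈ [9, 29]
|AD| ∈ [0, 45]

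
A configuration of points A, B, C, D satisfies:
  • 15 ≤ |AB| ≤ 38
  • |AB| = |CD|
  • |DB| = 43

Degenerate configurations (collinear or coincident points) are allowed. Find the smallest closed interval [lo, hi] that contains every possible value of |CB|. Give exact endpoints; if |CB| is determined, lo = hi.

|AB| ∈ [15, 38]
|BD| ∈ {43}
|CD| ∈ [15, 38]
|AD| ∈ [5, 81]
|BC| ∈ [5, 81]
|AC| ∈ [0, 119]

|CB| ∈ [5, 81]  (≈ [5.0000, 81.0000])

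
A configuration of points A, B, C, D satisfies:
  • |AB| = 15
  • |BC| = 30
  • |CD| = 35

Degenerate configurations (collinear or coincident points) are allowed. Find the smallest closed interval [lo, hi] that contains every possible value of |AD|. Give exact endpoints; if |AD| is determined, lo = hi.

|AD| ∈ [0, 80]  (≈ [0.0000, 80.0000])

|AB| ∈ {15}
|BC| ∈ {30}
|CD| ∈ {35}
|AC| ∈ [15, 45]
|BD| ∈ [5, 65]
|AD| ∈ [0, 80]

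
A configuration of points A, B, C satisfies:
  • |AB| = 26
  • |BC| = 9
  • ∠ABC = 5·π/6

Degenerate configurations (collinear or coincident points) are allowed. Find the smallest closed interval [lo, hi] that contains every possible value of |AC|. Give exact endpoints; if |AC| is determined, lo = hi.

|AB| ∈ {26}
|BC| ∈ {9}
|AC| ∈ {√(234·√(3) + 757)}

|AC| = √(234·√(3) + 757)  (≈ 34.0925)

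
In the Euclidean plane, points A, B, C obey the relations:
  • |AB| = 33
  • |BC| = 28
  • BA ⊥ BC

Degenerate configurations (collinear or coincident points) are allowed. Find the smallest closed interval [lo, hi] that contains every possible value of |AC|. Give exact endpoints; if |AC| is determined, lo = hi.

|AC| = √(1873)  (≈ 43.2782)

|AB| ∈ {33}
|BC| ∈ {28}
|AC| ∈ {√(1873)}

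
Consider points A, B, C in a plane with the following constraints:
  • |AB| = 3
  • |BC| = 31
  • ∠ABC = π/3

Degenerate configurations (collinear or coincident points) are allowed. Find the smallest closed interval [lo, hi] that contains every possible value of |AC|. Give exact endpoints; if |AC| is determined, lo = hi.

|AB| ∈ {3}
|BC| ∈ {31}
|AC| ∈ {√(877)}

|AC| = √(877)  (≈ 29.6142)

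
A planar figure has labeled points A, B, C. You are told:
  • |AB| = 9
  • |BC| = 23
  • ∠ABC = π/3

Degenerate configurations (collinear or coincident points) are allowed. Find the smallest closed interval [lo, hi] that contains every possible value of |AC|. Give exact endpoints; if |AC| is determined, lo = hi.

|AB| ∈ {9}
|BC| ∈ {23}
|AC| ∈ {√(403)}

|AC| = √(403)  (≈ 20.0749)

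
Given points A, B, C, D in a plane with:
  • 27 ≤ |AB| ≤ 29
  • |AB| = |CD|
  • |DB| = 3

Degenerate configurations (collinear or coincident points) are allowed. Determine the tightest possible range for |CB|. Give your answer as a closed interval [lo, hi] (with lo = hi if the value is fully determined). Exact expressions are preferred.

|AB| ∈ [27, 29]
|BD| ∈ {3}
|CD| ∈ [27, 29]
|AD| ∈ [24, 32]
|BC| ∈ [24, 32]
|AC| ∈ [0, 61]

|CB| ∈ [24, 32]  (≈ [24.0000, 32.0000])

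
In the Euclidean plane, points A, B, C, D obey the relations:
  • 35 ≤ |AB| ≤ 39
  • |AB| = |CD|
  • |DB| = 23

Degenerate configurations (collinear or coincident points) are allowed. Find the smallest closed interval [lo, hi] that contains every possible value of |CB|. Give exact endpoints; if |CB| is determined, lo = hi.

|CB| ∈ [12, 62]  (≈ [12.0000, 62.0000])

|AB| ∈ [35, 39]
|BD| ∈ {23}
|CD| ∈ [35, 39]
|AD| ∈ [12, 62]
|BC| ∈ [12, 62]
|AC| ∈ [0, 101]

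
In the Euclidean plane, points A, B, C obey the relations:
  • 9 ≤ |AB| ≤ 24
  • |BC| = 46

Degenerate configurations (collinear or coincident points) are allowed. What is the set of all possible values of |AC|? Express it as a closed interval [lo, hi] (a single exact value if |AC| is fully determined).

|AB| ∈ [9, 24]
|BC| ∈ {46}
|AC| ∈ [22, 70]

|AC| ∈ [22, 70]  (≈ [22.0000, 70.0000])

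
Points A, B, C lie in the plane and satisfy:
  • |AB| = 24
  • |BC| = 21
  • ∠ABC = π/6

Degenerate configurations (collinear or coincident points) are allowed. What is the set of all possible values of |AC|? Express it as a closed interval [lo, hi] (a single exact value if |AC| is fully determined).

|AC| = 3·√(113 - 56·√(3))  (≈ 12.0019)

|AB| ∈ {24}
|BC| ∈ {21}
|AC| ∈ {3·√(113 - 56·√(3))}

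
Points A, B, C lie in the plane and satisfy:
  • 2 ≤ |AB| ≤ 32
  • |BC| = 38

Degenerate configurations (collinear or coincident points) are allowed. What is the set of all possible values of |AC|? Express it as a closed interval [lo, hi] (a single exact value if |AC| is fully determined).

|AB| ∈ [2, 32]
|BC| ∈ {38}
|AC| ∈ [6, 70]

|AC| ∈ [6, 70]  (≈ [6.0000, 70.0000])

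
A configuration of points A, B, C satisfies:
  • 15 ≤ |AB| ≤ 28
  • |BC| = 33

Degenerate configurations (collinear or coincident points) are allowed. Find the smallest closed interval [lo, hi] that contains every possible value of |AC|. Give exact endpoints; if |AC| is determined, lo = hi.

|AC| ∈ [5, 61]  (≈ [5.0000, 61.0000])

|AB| ∈ [15, 28]
|BC| ∈ {33}
|AC| ∈ [5, 61]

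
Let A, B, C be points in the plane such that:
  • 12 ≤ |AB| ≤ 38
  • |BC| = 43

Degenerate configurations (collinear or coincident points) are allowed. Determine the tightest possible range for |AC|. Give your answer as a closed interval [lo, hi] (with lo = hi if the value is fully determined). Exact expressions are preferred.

|AB| ∈ [12, 38]
|BC| ∈ {43}
|AC| ∈ [5, 81]

|AC| ∈ [5, 81]  (≈ [5.0000, 81.0000])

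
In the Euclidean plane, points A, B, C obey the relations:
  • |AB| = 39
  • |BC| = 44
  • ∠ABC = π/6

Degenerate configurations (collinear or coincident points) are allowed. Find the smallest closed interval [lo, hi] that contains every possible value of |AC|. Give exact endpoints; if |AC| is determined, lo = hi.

|AC| = √(3457 - 1716·√(3))  (≈ 22.0182)

|AB| ∈ {39}
|BC| ∈ {44}
|AC| ∈ {√(3457 - 1716·√(3))}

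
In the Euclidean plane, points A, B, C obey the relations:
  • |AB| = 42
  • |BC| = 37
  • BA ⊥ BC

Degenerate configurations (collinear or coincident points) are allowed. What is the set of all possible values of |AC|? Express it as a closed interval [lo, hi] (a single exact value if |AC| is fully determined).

|AB| ∈ {42}
|BC| ∈ {37}
|AC| ∈ {√(3133)}

|AC| = √(3133)  (≈ 55.9732)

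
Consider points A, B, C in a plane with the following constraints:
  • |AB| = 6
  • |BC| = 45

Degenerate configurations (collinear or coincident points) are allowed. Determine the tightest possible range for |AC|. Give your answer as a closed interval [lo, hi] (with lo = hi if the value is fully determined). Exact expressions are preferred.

|AB| ∈ {6}
|BC| ∈ {45}
|AC| ∈ [39, 51]

|AC| ∈ [39, 51]  (≈ [39.0000, 51.0000])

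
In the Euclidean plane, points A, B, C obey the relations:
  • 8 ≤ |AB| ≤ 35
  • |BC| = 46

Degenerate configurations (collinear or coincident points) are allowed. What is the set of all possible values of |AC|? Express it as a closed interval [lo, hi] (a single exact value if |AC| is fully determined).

|AB| ∈ [8, 35]
|BC| ∈ {46}
|AC| ∈ [11, 81]

|AC| ∈ [11, 81]  (≈ [11.0000, 81.0000])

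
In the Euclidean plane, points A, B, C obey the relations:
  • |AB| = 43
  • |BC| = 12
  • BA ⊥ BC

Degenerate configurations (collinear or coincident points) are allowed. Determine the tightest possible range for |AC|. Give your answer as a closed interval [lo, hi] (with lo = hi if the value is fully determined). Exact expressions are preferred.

|AC| = √(1993)  (≈ 44.6430)

|AB| ∈ {43}
|BC| ∈ {12}
|AC| ∈ {√(1993)}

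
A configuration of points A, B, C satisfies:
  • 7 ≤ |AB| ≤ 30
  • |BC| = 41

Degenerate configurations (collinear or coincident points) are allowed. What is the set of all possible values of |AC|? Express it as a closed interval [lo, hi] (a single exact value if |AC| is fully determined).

|AB| ∈ [7, 30]
|BC| ∈ {41}
|AC| ∈ [11, 71]

|AC| ∈ [11, 71]  (≈ [11.0000, 71.0000])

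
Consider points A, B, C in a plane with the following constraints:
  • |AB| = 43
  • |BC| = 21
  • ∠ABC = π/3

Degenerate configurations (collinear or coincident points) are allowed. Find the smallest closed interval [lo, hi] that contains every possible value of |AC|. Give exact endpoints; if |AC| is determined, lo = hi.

|AB| ∈ {43}
|BC| ∈ {21}
|AC| ∈ {√(1387)}

|AC| = √(1387)  (≈ 37.2424)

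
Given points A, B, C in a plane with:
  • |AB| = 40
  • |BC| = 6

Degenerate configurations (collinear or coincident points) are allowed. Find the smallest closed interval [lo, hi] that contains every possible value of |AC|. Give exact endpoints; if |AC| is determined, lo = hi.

|AB| ∈ {40}
|BC| ∈ {6}
|AC| ∈ [34, 46]

|AC| ∈ [34, 46]  (≈ [34.0000, 46.0000])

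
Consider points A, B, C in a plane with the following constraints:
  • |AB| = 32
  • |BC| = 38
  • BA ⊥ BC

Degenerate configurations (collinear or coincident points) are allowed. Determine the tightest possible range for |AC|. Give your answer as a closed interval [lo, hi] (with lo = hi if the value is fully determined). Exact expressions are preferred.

|AB| ∈ {32}
|BC| ∈ {38}
|AC| ∈ {2·√(617)}

|AC| = 2·√(617)  (≈ 49.6790)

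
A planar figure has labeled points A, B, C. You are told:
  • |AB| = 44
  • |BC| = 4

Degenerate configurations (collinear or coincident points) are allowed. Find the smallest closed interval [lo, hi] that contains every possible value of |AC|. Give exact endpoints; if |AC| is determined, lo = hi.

|AB| ∈ {44}
|BC| ∈ {4}
|AC| ∈ [40, 48]

|AC| ∈ [40, 48]  (≈ [40.0000, 48.0000])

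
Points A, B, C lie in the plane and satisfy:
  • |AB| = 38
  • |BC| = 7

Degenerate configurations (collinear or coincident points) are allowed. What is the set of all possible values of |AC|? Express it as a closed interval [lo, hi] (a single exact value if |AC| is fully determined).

|AC| ∈ [31, 45]  (≈ [31.0000, 45.0000])

|AB| ∈ {38}
|BC| ∈ {7}
|AC| ∈ [31, 45]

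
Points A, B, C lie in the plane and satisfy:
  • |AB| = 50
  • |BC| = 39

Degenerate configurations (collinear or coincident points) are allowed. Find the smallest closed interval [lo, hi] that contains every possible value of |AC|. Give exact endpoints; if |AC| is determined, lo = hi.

|AC| ∈ [11, 89]  (≈ [11.0000, 89.0000])

|AB| ∈ {50}
|BC| ∈ {39}
|AC| ∈ [11, 89]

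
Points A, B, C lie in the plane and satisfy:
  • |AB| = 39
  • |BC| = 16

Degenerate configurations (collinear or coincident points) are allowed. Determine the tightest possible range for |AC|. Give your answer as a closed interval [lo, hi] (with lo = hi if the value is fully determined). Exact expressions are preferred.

|AB| ∈ {39}
|BC| ∈ {16}
|AC| ∈ [23, 55]

|AC| ∈ [23, 55]  (≈ [23.0000, 55.0000])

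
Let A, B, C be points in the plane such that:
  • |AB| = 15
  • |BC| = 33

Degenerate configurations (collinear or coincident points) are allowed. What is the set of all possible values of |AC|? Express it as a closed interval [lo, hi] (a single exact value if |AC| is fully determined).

|AB| ∈ {15}
|BC| ∈ {33}
|AC| ∈ [18, 48]

|AC| ∈ [18, 48]  (≈ [18.0000, 48.0000])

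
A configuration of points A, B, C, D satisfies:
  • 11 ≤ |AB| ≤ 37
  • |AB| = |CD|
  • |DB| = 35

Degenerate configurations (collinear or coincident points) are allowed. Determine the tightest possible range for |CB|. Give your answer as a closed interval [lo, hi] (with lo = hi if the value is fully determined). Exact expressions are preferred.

|CB| ∈ [0, 72]  (≈ [0.0000, 72.0000])

|AB| ∈ [11, 37]
|BD| ∈ {35}
|CD| ∈ [11, 37]
|AD| ∈ [0, 72]
|BC| ∈ [0, 72]
|AC| ∈ [0, 109]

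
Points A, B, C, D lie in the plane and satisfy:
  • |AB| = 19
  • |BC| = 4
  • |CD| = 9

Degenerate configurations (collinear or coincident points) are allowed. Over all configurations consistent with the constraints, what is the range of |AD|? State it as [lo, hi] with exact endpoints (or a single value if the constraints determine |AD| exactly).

|AD| ∈ [6, 32]  (≈ [6.0000, 32.0000])

|AB| ∈ {19}
|BC| ∈ {4}
|CD| ∈ {9}
|AC| ∈ [15, 23]
|BD| ∈ [5, 13]
|AD| ∈ [6, 32]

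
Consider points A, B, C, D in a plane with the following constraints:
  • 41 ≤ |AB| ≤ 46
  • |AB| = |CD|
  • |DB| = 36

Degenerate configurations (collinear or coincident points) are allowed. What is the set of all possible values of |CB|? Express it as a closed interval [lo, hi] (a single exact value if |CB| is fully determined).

|CB| ∈ [5, 82]  (≈ [5.0000, 82.0000])

|AB| ∈ [41, 46]
|BD| ∈ {36}
|CD| ∈ [41, 46]
|AD| ∈ [5, 82]
|BC| ∈ [5, 82]
|AC| ∈ [0, 128]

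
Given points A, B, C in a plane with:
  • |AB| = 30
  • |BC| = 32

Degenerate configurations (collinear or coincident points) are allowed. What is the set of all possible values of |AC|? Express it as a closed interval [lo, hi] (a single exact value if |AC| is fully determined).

|AB| ∈ {30}
|BC| ∈ {32}
|AC| ∈ [2, 62]

|AC| ∈ [2, 62]  (≈ [2.0000, 62.0000])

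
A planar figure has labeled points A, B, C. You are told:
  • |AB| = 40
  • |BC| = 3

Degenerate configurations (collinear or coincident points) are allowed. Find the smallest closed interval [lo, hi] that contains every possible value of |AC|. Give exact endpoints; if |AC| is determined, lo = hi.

|AB| ∈ {40}
|BC| ∈ {3}
|AC| ∈ [37, 43]

|AC| ∈ [37, 43]  (≈ [37.0000, 43.0000])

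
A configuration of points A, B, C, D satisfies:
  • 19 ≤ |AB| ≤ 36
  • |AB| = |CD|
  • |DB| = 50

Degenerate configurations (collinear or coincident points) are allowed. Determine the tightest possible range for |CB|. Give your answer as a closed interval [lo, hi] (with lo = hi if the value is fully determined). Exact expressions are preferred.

|AB| ∈ [19, 36]
|BD| ∈ {50}
|CD| ∈ [19, 36]
|AD| ∈ [14, 86]
|BC| ∈ [14, 86]
|AC| ∈ [0, 122]

|CB| ∈ [14, 86]  (≈ [14.0000, 86.0000])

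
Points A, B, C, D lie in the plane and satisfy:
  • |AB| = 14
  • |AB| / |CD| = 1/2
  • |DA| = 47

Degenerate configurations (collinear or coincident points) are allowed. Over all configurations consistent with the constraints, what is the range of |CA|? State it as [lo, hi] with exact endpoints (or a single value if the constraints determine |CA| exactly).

|AB| ∈ {14}
|AD| ∈ {47}
|CD| ∈ {28}
|BD| ∈ [33, 61]
|AC| ∈ [19, 75]
|BC| ∈ [5, 89]

|CA| ∈ [19, 75]  (≈ [19.0000, 75.0000])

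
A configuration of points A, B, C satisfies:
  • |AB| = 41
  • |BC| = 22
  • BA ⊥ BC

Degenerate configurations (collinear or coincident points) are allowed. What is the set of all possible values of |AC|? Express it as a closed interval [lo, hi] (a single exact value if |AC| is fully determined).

|AC| = √(2165)  (≈ 46.5296)

|AB| ∈ {41}
|BC| ∈ {22}
|AC| ∈ {√(2165)}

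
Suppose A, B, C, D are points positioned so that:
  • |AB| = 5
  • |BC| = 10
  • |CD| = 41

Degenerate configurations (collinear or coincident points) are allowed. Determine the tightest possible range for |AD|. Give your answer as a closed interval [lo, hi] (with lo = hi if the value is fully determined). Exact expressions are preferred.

|AB| ∈ {5}
|BC| ∈ {10}
|CD| ∈ {41}
|AC| ∈ [5, 15]
|BD| ∈ [31, 51]
|AD| ∈ [26, 56]

|AD| ∈ [26, 56]  (≈ [26.0000, 56.0000])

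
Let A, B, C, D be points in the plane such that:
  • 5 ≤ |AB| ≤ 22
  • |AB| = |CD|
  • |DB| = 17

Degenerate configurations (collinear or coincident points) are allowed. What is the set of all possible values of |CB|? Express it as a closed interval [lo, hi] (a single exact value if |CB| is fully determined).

|CB| ∈ [0, 39]  (≈ [0.0000, 39.0000])

|AB| ∈ [5, 22]
|BD| ∈ {17}
|CD| ∈ [5, 22]
|AD| ∈ [0, 39]
|BC| ∈ [0, 39]
|AC| ∈ [0, 61]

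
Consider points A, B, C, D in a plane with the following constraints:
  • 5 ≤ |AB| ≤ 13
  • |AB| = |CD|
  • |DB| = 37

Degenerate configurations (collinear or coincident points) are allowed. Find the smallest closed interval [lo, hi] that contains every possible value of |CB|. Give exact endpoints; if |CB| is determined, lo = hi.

|AB| ∈ [5, 13]
|BD| ∈ {37}
|CD| ∈ [5, 13]
|AD| ∈ [24, 50]
|BC| ∈ [24, 50]
|AC| ∈ [11, 63]

|CB| ∈ [24, 50]  (≈ [24.0000, 50.0000])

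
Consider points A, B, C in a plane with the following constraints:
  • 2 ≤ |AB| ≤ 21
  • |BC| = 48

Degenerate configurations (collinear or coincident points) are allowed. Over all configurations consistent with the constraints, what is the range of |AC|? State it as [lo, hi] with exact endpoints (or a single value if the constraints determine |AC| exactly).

|AB| ∈ [2, 21]
|BC| ∈ {48}
|AC| ∈ [27, 69]

|AC| ∈ [27, 69]  (≈ [27.0000, 69.0000])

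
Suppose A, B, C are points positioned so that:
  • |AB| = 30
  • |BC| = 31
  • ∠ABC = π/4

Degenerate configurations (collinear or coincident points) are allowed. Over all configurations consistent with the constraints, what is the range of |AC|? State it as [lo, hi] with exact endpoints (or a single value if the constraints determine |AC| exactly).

|AB| ∈ {30}
|BC| ∈ {31}
|AC| ∈ {√(1861 - 930·√(2))}

|AC| = √(1861 - 930·√(2))  (≈ 23.3620)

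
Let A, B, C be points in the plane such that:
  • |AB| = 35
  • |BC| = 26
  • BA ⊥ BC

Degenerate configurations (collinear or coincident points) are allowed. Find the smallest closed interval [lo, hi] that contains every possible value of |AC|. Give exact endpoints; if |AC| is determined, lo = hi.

|AB| ∈ {35}
|BC| ∈ {26}
|AC| ∈ {√(1901)}

|AC| = √(1901)  (≈ 43.6005)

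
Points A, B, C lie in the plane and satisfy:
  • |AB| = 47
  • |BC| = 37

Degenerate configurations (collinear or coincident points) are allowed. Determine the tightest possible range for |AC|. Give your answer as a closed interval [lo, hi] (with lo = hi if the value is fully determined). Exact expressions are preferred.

|AB| ∈ {47}
|BC| ∈ {37}
|AC| ∈ [10, 84]

|AC| ∈ [10, 84]  (≈ [10.0000, 84.0000])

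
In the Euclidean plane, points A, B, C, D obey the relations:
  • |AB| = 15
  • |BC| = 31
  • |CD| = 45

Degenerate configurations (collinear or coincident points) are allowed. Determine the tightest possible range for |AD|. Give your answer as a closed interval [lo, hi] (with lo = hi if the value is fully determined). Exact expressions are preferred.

|AD| ∈ [0, 91]  (≈ [0.0000, 91.0000])

|AB| ∈ {15}
|BC| ∈ {31}
|CD| ∈ {45}
|AC| ∈ [16, 46]
|BD| ∈ [14, 76]
|AD| ∈ [0, 91]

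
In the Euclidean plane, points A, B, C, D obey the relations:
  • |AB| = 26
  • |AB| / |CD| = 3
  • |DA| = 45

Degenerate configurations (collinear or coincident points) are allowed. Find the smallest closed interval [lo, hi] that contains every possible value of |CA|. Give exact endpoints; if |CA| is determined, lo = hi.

|CA| ∈ [109/3, 161/3]  (≈ [36.3333, 53.6667])

|AB| ∈ {26}
|AD| ∈ {45}
|CD| ∈ {26/3}
|BD| ∈ [19, 71]
|AC| ∈ [109/3, 161/3]
|BC| ∈ [31/3, 239/3]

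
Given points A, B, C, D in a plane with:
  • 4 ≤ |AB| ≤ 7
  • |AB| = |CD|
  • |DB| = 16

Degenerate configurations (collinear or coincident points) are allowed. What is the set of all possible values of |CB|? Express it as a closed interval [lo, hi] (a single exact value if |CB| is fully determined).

|CB| ∈ [9, 23]  (≈ [9.0000, 23.0000])

|AB| ∈ [4, 7]
|BD| ∈ {16}
|CD| ∈ [4, 7]
|AD| ∈ [9, 23]
|BC| ∈ [9, 23]
|AC| ∈ [2, 30]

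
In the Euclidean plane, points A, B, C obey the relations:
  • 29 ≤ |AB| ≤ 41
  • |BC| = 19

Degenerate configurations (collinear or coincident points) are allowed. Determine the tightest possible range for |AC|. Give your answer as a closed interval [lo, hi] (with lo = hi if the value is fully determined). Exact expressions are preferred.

|AB| ∈ [29, 41]
|BC| ∈ {19}
|AC| ∈ [10, 60]

|AC| ∈ [10, 60]  (≈ [10.0000, 60.0000])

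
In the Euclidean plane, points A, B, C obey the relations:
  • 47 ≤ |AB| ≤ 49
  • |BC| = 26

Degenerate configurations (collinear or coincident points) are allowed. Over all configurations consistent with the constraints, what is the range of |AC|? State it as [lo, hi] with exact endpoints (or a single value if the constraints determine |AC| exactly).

|AB| ∈ [47, 49]
|BC| ∈ {26}
|AC| ∈ [21, 75]

|AC| ∈ [21, 75]  (≈ [21.0000, 75.0000])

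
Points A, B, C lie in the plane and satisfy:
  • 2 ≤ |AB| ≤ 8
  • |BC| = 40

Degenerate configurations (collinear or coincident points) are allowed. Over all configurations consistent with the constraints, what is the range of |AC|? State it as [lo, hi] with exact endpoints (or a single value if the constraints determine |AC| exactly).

|AB| ∈ [2, 8]
|BC| ∈ {40}
|AC| ∈ [32, 48]

|AC| ∈ [32, 48]  (≈ [32.0000, 48.0000])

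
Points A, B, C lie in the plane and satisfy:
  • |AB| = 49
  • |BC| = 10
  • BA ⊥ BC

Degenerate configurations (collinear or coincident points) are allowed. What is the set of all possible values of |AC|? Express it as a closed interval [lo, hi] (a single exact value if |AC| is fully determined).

|AC| = √(2501)  (≈ 50.0100)

|AB| ∈ {49}
|BC| ∈ {10}
|AC| ∈ {√(2501)}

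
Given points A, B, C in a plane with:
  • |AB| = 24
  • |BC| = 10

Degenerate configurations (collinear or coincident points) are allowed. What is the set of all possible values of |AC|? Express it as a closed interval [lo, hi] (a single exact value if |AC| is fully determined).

|AC| ∈ [14, 34]  (≈ [14.0000, 34.0000])

|AB| ∈ {24}
|BC| ∈ {10}
|AC| ∈ [14, 34]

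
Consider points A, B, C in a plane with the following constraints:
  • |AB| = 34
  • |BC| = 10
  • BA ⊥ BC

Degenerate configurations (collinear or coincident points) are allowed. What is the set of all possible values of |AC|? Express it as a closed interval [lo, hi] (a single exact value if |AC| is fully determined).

|AB| ∈ {34}
|BC| ∈ {10}
|AC| ∈ {2·√(314)}

|AC| = 2·√(314)  (≈ 35.4401)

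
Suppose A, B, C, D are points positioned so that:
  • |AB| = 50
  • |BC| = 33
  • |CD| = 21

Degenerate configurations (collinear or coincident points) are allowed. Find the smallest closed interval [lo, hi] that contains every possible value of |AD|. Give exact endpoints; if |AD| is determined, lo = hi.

|AD| ∈ [0, 104]  (≈ [0.0000, 104.0000])

|AB| ∈ {50}
|BC| ∈ {33}
|CD| ∈ {21}
|AC| ∈ [17, 83]
|BD| ∈ [12, 54]
|AD| ∈ [0, 104]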